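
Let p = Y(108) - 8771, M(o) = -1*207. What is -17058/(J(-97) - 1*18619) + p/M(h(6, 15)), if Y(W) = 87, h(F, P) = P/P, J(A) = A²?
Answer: 13918441/317745 ≈ 43.804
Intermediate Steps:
h(F, P) = 1
M(o) = -207
p = -8684 (p = 87 - 8771 = -8684)
-17058/(J(-97) - 1*18619) + p/M(h(6, 15)) = -17058/((-97)² - 1*18619) - 8684/(-207) = -17058/(9409 - 18619) - 8684*(-1/207) = -17058/(-9210) + 8684/207 = -17058*(-1/9210) + 8684/207 = 2843/1535 + 8684/207 = 13918441/317745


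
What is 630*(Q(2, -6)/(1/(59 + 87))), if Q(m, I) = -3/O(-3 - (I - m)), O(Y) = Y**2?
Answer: -55188/5 ≈ -11038.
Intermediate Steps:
Q(m, I) = -3/(-3 + m - I)**2 (Q(m, I) = -3/(-3 - (I - m))**2 = -3/(-3 + (m - I))**2 = -3/(-3 + m - I)**2)
630*(Q(2, -6)/(1/(59 + 87))) = 630*((-3/(3 - 6 - 1*2)**2)/(1/(59 + 87))) = 630*((-3/(3 - 6 - 2)**2)/(1/146)) = 630*((-3/(-5)**2)/(1/146)) = 630*(-3*1/25*146) = 630*(-3/25*146) = 630*(-438/25) = -55188/5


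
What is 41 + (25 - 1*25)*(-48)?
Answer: 41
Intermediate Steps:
41 + (25 - 1*25)*(-48) = 41 + (25 - 25)*(-48) = 41 + 0*(-48) = 41 + 0 = 41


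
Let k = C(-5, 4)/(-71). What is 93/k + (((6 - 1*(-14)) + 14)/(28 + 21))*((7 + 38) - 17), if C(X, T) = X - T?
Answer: 15815/21 ≈ 753.10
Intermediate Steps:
k = 9/71 (k = (-5 - 1*4)/(-71) = (-5 - 4)*(-1/71) = -9*(-1/71) = 9/71 ≈ 0.12676)
93/k + (((6 - 1*(-14)) + 14)/(28 + 21))*((7 + 38) - 17) = 93/(9/71) + (((6 - 1*(-14)) + 14)/(28 + 21))*((7 + 38) - 17) = 93*(71/9) + (((6 + 14) + 14)/49)*(45 - 17) = 2201/3 + ((20 + 14)*(1/49))*28 = 2201/3 + (34*(1/49))*28 = 2201/3 + (34/49)*28 = 2201/3 + 136/7 = 15815/21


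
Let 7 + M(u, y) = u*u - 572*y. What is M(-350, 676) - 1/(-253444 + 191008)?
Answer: -16494280043/62436 ≈ -2.6418e+5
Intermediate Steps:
M(u, y) = -7 + u² - 572*y (M(u, y) = -7 + (u*u - 572*y) = -7 + (u² - 572*y) = -7 + u² - 572*y)
M(-350, 676) - 1/(-253444 + 191008) = (-7 + (-350)² - 572*676) - 1/(-253444 + 191008) = (-7 + 122500 - 386672) - 1/(-62436) = -264179 - 1*(-1/62436) = -264179 + 1/62436 = -16494280043/62436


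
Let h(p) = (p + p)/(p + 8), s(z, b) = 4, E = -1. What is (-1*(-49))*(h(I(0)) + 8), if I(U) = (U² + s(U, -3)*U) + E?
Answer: 378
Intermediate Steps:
I(U) = -1 + U² + 4*U (I(U) = (U² + 4*U) - 1 = -1 + U² + 4*U)
h(p) = 2*p/(8 + p) (h(p) = (2*p)/(8 + p) = 2*p/(8 + p))
(-1*(-49))*(h(I(0)) + 8) = (-1*(-49))*(2*(-1 + 0² + 4*0)/(8 + (-1 + 0² + 4*0)) + 8) = 49*(2*(-1 + 0 + 0)/(8 + (-1 + 0 + 0)) + 8) = 49*(2*(-1)/(8 - 1) + 8) = 49*(2*(-1)/7 + 8) = 49*(2*(-1)*(⅐) + 8) = 49*(-2/7 + 8) = 49*(54/7) = 378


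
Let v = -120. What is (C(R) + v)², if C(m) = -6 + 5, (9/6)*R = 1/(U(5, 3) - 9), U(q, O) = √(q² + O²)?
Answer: 14641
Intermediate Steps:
U(q, O) = √(O² + q²)
R = 2/(3*(-9 + √34)) (R = 2/(3*(√(3² + 5²) - 9)) = 2/(3*(√(9 + 25) - 9)) = 2/(3*(√34 - 9)) = 2/(3*(-9 + √34)) ≈ -0.21037)
C(m) = -1
(C(R) + v)² = (-1 - 120)² = (-121)² = 14641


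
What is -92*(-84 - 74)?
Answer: 14536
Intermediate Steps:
-92*(-84 - 74) = -92*(-158) = 14536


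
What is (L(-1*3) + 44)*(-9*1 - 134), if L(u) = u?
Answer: -5863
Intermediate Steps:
(L(-1*3) + 44)*(-9*1 - 134) = (-1*3 + 44)*(-9*1 - 134) = (-3 + 44)*(-9 - 134) = 41*(-143) = -5863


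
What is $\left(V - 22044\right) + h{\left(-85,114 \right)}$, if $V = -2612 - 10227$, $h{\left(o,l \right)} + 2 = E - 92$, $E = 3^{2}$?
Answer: $-34968$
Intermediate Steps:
$E = 9$
$h{\left(o,l \right)} = -85$ ($h{\left(o,l \right)} = -2 + \left(9 - 92\right) = -2 - 83 = -85$)
$V = -12839$
$\left(V - 22044\right) + h{\left(-85,114 \right)} = \left(-12839 - 22044\right) - 85 = -34883 - 85 = -34968$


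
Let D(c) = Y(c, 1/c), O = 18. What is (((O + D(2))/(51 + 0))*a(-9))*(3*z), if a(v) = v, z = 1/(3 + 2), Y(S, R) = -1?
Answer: -9/5 ≈ -1.8000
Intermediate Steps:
D(c) = -1
z = ⅕ (z = 1/5 = ⅕ ≈ 0.20000)
(((O + D(2))/(51 + 0))*a(-9))*(3*z) = (((18 - 1)/(51 + 0))*(-9))*(3*(⅕)) = ((17/51)*(-9))*(⅗) = ((17*(1/51))*(-9))*(⅗) = ((⅓)*(-9))*(⅗) = -3*⅗ = -9/5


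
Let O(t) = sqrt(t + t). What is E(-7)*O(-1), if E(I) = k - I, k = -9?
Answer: -2*I*sqrt(2) ≈ -2.8284*I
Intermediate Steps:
O(t) = sqrt(2)*sqrt(t) (O(t) = sqrt(2*t) = sqrt(2)*sqrt(t))
E(I) = -9 - I
E(-7)*O(-1) = (-9 - 1*(-7))*(sqrt(2)*sqrt(-1)) = (-9 + 7)*(sqrt(2)*I) = -2*I*sqrt(2)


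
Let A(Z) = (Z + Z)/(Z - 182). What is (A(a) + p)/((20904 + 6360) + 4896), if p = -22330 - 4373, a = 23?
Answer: -4245823/5113440 ≈ -0.83033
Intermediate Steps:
A(Z) = 2*Z/(-182 + Z) (A(Z) = (2*Z)/(-182 + Z) = 2*Z/(-182 + Z))
p = -26703
(A(a) + p)/((20904 + 6360) + 4896) = (2*23/(-182 + 23) - 26703)/((20904 + 6360) + 4896) = (2*23/(-159) - 26703)/(27264 + 4896) = (2*23*(-1/159) - 26703)/32160 = (-46/159 - 26703)*(1/32160) = -4245823/159*1/32160 = -4245823/5113440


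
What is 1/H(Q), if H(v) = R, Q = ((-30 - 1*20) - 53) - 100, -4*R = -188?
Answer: 1/47 ≈ 0.021277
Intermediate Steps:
R = 47 (R = -¼*(-188) = 47)
Q = -203 (Q = ((-30 - 20) - 53) - 100 = (-50 - 53) - 100 = -103 - 100 = -203)
H(v) = 47
1/H(Q) = 1/47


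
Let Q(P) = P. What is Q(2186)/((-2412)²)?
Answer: 1093/2908872 ≈ 0.00037575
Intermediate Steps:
Q(2186)/((-2412)²) = 2186/((-2412)²) = 2186/5817744 = 2186*(1/5817744) = 1093/2908872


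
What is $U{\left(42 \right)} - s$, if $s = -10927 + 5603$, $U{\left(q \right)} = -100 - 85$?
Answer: $5139$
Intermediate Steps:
$U{\left(q \right)} = -185$
$s = -5324$
$U{\left(42 \right)} - s = -185 - -5324 = -185 + 5324 = 5139$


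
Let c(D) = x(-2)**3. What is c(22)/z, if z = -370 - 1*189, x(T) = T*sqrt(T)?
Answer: -16*I*sqrt(2)/559 ≈ -0.040478*I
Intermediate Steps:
x(T) = T**(3/2)
c(D) = 16*I*sqrt(2) (c(D) = ((-2)**(3/2))**3 = (-2*I*sqrt(2))**3 = 16*I*sqrt(2))
z = -559 (z = -370 - 189 = -559)
c(22)/z = (16*I*sqrt(2))/(-559) = (16*I*sqrt(2))*(-1/559) = -16*I*sqrt(2)/559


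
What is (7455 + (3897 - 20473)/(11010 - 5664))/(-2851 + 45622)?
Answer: 19918927/114326883 ≈ 0.17423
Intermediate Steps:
(7455 + (3897 - 20473)/(11010 - 5664))/(-2851 + 45622) = (7455 - 16576/5346)/42771 = (7455 - 16576*1/5346)*(1/42771) = (7455 - 8288/2673)*(1/42771) = (19918927/2673)*(1/42771) = 19918927/114326883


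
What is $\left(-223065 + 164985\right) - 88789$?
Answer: $-146869$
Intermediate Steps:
$\left(-223065 + 164985\right) - 88789 = -58080 - 88789 = -146869$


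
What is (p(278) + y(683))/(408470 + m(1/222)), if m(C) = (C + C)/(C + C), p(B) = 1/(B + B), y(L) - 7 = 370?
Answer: 69871/75703292 ≈ 0.00092296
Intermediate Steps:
y(L) = 377 (y(L) = 7 + 370 = 377)
p(B) = 1/(2*B)
m(C) = 1 (m(C) = (2*C)/((2*C)) = (2*C)*(1/(2*C)) = 1)
(p(278) + y(683))/(408470 + m(1/222)) = ((1/2)/278 + 377)/(408470 + 1) = ((1/2)*(1/278) + 377)/408471 = (1/556 + 377)*(1/408471) = (209613/556)*(1/408471) = 69871/75703292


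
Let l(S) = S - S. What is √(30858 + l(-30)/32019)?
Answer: √30858 ≈ 175.66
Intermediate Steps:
l(S) = 0
√(30858 + l(-30)/32019) = √(30858 + 0/32019) = √(30858 + 0*(1/32019)) = √(30858 + 0) = √30858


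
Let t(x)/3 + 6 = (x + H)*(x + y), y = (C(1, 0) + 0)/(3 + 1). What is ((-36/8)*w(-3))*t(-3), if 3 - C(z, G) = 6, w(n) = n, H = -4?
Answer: 6561/8 ≈ 820.13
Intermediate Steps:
C(z, G) = -3 (C(z, G) = 3 - 1*6 = 3 - 6 = -3)
y = -¾ (y = (-3 + 0)/(3 + 1) = -3/4 = -3*¼ = -¾ ≈ -0.75000)
t(x) = -18 + 3*(-4 + x)*(-¾ + x) (t(x) = -18 + 3*((x - 4)*(x - ¾)) = -18 + 3*((-4 + x)*(-¾ + x)) = -18 + 3*(-4 + x)*(-¾ + x))
((-36/8)*w(-3))*t(-3) = (-36/8*(-3))*(-9 + 3*(-3)² - 57/4*(-3)) = (-36*⅛*(-3))*(-9 + 3*9 + 171/4) = (-9/2*(-3))*(-9 + 27 + 171/4) = (27/2)*(243/4) = 6561/8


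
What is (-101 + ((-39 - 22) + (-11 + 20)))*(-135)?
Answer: 20655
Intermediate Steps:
(-101 + ((-39 - 22) + (-11 + 20)))*(-135) = (-101 + (-61 + 9))*(-135) = (-101 - 52)*(-135) = -153*(-135) = 20655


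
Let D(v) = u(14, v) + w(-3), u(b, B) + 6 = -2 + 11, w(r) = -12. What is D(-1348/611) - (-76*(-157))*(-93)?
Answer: 1109667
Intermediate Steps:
u(b, B) = 3 (u(b, B) = -6 + (-2 + 11) = -6 + 9 = 3)
D(v) = -9 (D(v) = 3 - 12 = -9)
D(-1348/611) - (-76*(-157))*(-93) = -9 - (-76*(-157))*(-93) = -9 - 11932*(-93) = -9 - 1*(-1109676) = -9 + 1109676 = 1109667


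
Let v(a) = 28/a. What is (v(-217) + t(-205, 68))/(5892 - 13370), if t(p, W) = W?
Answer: -1052/115909 ≈ -0.0090761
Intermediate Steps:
(v(-217) + t(-205, 68))/(5892 - 13370) = (28/(-217) + 68)/(5892 - 13370) = (28*(-1/217) + 68)/(-7478) = (-4/31 + 68)*(-1/7478) = (2104/31)*(-1/7478) = -1052/115909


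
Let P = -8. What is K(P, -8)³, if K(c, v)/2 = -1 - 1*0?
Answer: -8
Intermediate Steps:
K(c, v) = -2 (K(c, v) = 2*(-1 - 1*0) = 2*(-1 + 0) = 2*(-1) = -2)
K(P, -8)³ = (-2)³ = -8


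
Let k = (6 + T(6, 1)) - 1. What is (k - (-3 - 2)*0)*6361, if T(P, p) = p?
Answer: 38166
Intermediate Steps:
k = 6 (k = (6 + 1) - 1 = 7 - 1 = 6)
(k - (-3 - 2)*0)*6361 = (6 - (-3 - 2)*0)*6361 = (6 - (-5)*0)*6361 = (6 - 1*0)*6361 = (6 + 0)*6361 = 6*6361 = 38166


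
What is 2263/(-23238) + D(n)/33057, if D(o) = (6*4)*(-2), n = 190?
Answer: -8435935/85353174 ≈ -0.098836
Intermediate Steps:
D(o) = -48 (D(o) = 24*(-2) = -48)
2263/(-23238) + D(n)/33057 = 2263/(-23238) - 48/33057 = 2263*(-1/23238) - 48*1/33057 = -2263/23238 - 16/11019 = -8435935/85353174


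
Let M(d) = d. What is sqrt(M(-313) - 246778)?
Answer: I*sqrt(247091) ≈ 497.08*I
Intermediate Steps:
sqrt(M(-313) - 246778) = sqrt(-313 - 246778) = sqrt(-247091) = I*sqrt(247091)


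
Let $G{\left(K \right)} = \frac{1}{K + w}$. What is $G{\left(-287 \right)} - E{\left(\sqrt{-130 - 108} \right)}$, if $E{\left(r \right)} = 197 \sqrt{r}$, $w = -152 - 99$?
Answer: $- \frac{1}{538} - 197 \sqrt[4]{-238} \approx -547.14 - 547.14 i$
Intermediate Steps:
$w = -251$
$G{\left(K \right)} = \frac{1}{-251 + K}$ ($G{\left(K \right)} = \frac{1}{K - 251} = \frac{1}{-251 + K}$)
$G{\left(-287 \right)} - E{\left(\sqrt{-130 - 108} \right)} = \frac{1}{-251 - 287} - 197 \sqrt{\sqrt{-130 - 108}} = \frac{1}{-538} - 197 \sqrt{\sqrt{-238}} = - \frac{1}{538} - 197 \sqrt{i \sqrt{238}} = - \frac{1}{538} - 197 \sqrt[4]{238} \sqrt{i}$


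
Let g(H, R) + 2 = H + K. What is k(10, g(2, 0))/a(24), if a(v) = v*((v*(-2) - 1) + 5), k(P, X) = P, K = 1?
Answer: -5/528 ≈ -0.0094697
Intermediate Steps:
g(H, R) = -1 + H (g(H, R) = -2 + (H + 1) = -2 + (1 + H) = -1 + H)
a(v) = v*(4 - 2*v) (a(v) = v*((-2*v - 1) + 5) = v*((-1 - 2*v) + 5) = v*(4 - 2*v))
k(10, g(2, 0))/a(24) = 10/((2*24*(2 - 1*24))) = 10/((2*24*(2 - 24))) = 10/((2*24*(-22))) = 10/(-1056) = 10*(-1/1056) = -5/528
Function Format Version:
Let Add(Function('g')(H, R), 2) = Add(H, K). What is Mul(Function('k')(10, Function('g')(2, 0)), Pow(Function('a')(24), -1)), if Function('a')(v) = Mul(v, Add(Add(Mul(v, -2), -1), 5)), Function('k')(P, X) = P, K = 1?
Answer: Rational(-5, 528) ≈ -0.0094697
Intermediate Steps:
Function('g')(H, R) = Add(-1, H) (Function('g')(H, R) = Add(-2, Add(H, 1)) = Add(-2, Add(1, H)) = Add(-1, H))
Function('a')(v) = Mul(v, Add(4, Mul(-2, v))) (Function('a')(v) = Mul(v, Add(Add(Mul(-2, v), -1), 5)) = Mul(v, Add(Add(-1, Mul(-2, v)), 5)) = Mul(v, Add(4, Mul(-2, v))))
Mul(Function('k')(10, Function('g')(2, 0)), Pow(Function('a')(24), -1)) = Mul(10, Pow(Mul(2, 24, Add(2, Mul(-1, 24))), -1)) = Mul(10, Pow(Mul(2, 24, Add(2, -24)), -1)) = Mul(10, Pow(Mul(2, 24, -22), -1)) = Mul(10, Pow(-1056, -1)) = Mul(10, Rational(-1, 1056)) = Rational(-5, 528)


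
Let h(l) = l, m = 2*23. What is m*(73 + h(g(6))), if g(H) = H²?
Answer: 5014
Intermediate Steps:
m = 46
m*(73 + h(g(6))) = 46*(73 + 6²) = 46*(73 + 36) = 46*109 = 5014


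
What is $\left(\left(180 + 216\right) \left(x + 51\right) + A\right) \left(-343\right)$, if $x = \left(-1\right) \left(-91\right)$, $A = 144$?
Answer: $-19336968$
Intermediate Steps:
$x = 91$
$\left(\left(180 + 216\right) \left(x + 51\right) + A\right) \left(-343\right) = \left(\left(180 + 216\right) \left(91 + 51\right) + 144\right) \left(-343\right) = \left(396 \cdot 142 + 144\right) \left(-343\right) = \left(56232 + 144\right) \left(-343\right) = 56376 \left(-343\right) = -19336968$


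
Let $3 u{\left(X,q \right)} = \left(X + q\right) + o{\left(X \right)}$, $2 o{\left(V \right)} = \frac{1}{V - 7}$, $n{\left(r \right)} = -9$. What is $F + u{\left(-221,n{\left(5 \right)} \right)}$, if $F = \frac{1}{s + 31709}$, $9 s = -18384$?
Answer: $- \frac{9334300015}{121750632} \approx -76.667$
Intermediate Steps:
$o{\left(V \right)} = \frac{1}{2 \left(-7 + V\right)}$ ($o{\left(V \right)} = \frac{1}{2 \left(V - 7\right)} = \frac{1}{2 \left(-7 + V\right)}$)
$s = - \frac{6128}{3}$ ($s = \frac{1}{9} \left(-18384\right) = - \frac{6128}{3} \approx -2042.7$)
$u{\left(X,q \right)} = \frac{X}{3} + \frac{q}{3} + \frac{1}{6 \left(-7 + X\right)}$ ($u{\left(X,q \right)} = \frac{\left(X + q\right) + \frac{1}{2 \left(-7 + X\right)}}{3} = \frac{X + q + \frac{1}{2 \left(-7 + X\right)}}{3} = \frac{X}{3} + \frac{q}{3} + \frac{1}{6 \left(-7 + X\right)}$)
$F = \frac{3}{88999}$ ($F = \frac{1}{- \frac{6128}{3} + 31709} = \frac{1}{\frac{88999}{3}} = \frac{3}{88999} \approx 3.3708 \cdot 10^{-5}$)
$F + u{\left(-221,n{\left(5 \right)} \right)} = \frac{3}{88999} + \frac{1 + 2 \left(-7 - 221\right) \left(-221 - 9\right)}{6 \left(-7 - 221\right)} = \frac{3}{88999} + \frac{1 + 2 \left(-228\right) \left(-230\right)}{6 \left(-228\right)} = \frac{3}{88999} + \frac{1}{6} \left(- \frac{1}{228}\right) \left(1 + 104880\right) = \frac{3}{88999} + \frac{1}{6} \left(- \frac{1}{228}\right) 104881 = \frac{3}{88999} - \frac{104881}{1368} = - \frac{9334300015}{121750632}$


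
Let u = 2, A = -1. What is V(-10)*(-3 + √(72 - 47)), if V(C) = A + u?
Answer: 2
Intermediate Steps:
V(C) = 1 (V(C) = -1 + 2 = 1)
V(-10)*(-3 + √(72 - 47)) = 1*(-3 + √(72 - 47)) = 1*(-3 + √25) = 1*(-3 + 5) = 1*2 = 2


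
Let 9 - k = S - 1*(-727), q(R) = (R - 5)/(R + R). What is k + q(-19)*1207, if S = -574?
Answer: 11748/19 ≈ 618.32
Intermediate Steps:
q(R) = (-5 + R)/(2*R) (q(R) = (-5 + R)/((2*R)) = (-5 + R)*(1/(2*R)) = (-5 + R)/(2*R))
k = -144 (k = 9 - (-574 - 1*(-727)) = 9 - (-574 + 727) = 9 - 1*153 = 9 - 153 = -144)
k + q(-19)*1207 = -144 + ((½)*(-5 - 19)/(-19))*1207 = -144 + ((½)*(-1/19)*(-24))*1207 = -144 + (12/19)*1207 = -144 + 14484/19 = 11748/19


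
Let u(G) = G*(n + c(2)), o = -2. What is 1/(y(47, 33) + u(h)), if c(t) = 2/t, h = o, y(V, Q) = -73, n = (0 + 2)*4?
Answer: -1/91 ≈ -0.010989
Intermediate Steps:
n = 8 (n = 2*4 = 8)
h = -2
u(G) = 9*G (u(G) = G*(8 + 2/2) = G*(8 + 2*(1/2)) = G*(8 + 1) = G*9 = 9*G)
1/(y(47, 33) + u(h)) = 1/(-73 + 9*(-2)) = 1/(-73 - 18) = 1/(-91) = -1/91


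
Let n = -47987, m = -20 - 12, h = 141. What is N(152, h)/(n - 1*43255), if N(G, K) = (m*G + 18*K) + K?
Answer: 2185/91242 ≈ 0.023947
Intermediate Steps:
m = -32
N(G, K) = -32*G + 19*K (N(G, K) = (-32*G + 18*K) + K = -32*G + 19*K)
N(152, h)/(n - 1*43255) = (-32*152 + 19*141)/(-47987 - 1*43255) = (-4864 + 2679)/(-47987 - 43255) = -2185/(-91242) = -2185*(-1/91242) = 2185/91242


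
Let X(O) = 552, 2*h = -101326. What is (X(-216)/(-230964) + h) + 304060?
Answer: 4877132013/19247 ≈ 2.5340e+5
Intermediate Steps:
h = -50663 (h = (½)*(-101326) = -50663)
(X(-216)/(-230964) + h) + 304060 = (552/(-230964) - 50663) + 304060 = (552*(-1/230964) - 50663) + 304060 = (-46/19247 - 50663) + 304060 = -975110807/19247 + 304060 = 4877132013/19247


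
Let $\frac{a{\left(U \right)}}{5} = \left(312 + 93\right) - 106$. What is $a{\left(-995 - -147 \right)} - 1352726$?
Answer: $-1351231$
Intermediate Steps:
$a{\left(U \right)} = 1495$ ($a{\left(U \right)} = 5 \left(\left(312 + 93\right) - 106\right) = 5 \left(405 - 106\right) = 5 \cdot 299 = 1495$)
$a{\left(-995 - -147 \right)} - 1352726 = 1495 - 1352726 = -1351231$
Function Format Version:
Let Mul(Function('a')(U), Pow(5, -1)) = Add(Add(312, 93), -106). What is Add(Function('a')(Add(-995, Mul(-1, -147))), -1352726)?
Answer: -1351231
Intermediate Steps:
Function('a')(U) = 1495 (Function('a')(U) = Mul(5, Add(Add(312, 93), -106)) = Mul(5, Add(405, -106)) = Mul(5, 299) = 1495)
Add(Function('a')(Add(-995, Mul(-1, -147))), -1352726) = Add(1495, -1352726) = -1351231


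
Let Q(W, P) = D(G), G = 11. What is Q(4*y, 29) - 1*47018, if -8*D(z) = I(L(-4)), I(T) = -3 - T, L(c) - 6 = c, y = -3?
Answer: -376139/8 ≈ -47017.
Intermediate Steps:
L(c) = 6 + c
D(z) = 5/8 (D(z) = -(-3 - (6 - 4))/8 = -(-3 - 1*2)/8 = -(-3 - 2)/8 = -⅛*(-5) = 5/8)
Q(W, P) = 5/8
Q(4*y, 29) - 1*47018 = 5/8 - 1*47018 = 5/8 - 47018 = -376139/8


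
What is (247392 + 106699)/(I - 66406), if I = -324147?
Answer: -354091/390553 ≈ -0.90664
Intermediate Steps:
(247392 + 106699)/(I - 66406) = (247392 + 106699)/(-324147 - 66406) = 354091/(-390553) = 354091*(-1/390553) = -354091/390553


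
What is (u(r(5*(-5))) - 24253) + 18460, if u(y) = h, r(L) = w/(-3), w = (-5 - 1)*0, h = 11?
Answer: -5782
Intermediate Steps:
w = 0 (w = -6*0 = 0)
r(L) = 0 (r(L) = 0/(-3) = 0*(-⅓) = 0)
u(y) = 11
(u(r(5*(-5))) - 24253) + 18460 = (11 - 24253) + 18460 = -24242 + 18460 = -5782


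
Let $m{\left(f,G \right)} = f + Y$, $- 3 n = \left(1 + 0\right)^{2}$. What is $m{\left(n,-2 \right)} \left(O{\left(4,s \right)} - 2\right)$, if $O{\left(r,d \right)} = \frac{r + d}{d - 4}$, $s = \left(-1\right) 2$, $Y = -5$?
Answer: $\frac{112}{9} \approx 12.444$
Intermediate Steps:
$s = -2$
$O{\left(r,d \right)} = \frac{d + r}{-4 + d}$
$n = - \frac{1}{3}$ ($n = - \frac{\left(1 + 0\right)^{2}}{3} = - \frac{1^{2}}{3} = \left(- \frac{1}{3}\right) 1 = - \frac{1}{3} \approx -0.33333$)
$m{\left(f,G \right)} = -5 + f$ ($m{\left(f,G \right)} = f - 5 = -5 + f$)
$m{\left(n,-2 \right)} \left(O{\left(4,s \right)} - 2\right) = \left(-5 - \frac{1}{3}\right) \left(\frac{-2 + 4}{-4 - 2} - 2\right) = - \frac{16 \left(\frac{1}{-6} \cdot 2 - 2\right)}{3} = - \frac{16 \left(\left(- \frac{1}{6}\right) 2 - 2\right)}{3} = - \frac{16 \left(- \frac{1}{3} - 2\right)}{3} = \left(- \frac{16}{3}\right) \left(- \frac{7}{3}\right) = \frac{112}{9}$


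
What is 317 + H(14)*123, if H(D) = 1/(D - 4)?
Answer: 3293/10 ≈ 329.30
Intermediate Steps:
H(D) = 1/(-4 + D)
317 + H(14)*123 = 317 + 123/(-4 + 14) = 317 + 123/10 = 3293/10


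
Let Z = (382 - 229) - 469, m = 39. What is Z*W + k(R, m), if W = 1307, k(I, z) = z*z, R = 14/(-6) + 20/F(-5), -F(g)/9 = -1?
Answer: -411491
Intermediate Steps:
F(g) = 9 (F(g) = -9*(-1) = 9)
R = -⅑ (R = 14/(-6) + 20/9 = 14*(-⅙) + 20*(⅑) = -7/3 + 20/9 = -⅑ ≈ -0.11111)
k(I, z) = z²
Z = -316 (Z = 153 - 469 = -316)
Z*W + k(R, m) = -316*1307 + 39² = -413012 + 1521 = -411491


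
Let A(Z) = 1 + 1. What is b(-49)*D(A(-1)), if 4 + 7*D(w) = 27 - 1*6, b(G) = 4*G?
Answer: -476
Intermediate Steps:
A(Z) = 2
D(w) = 17/7 (D(w) = -4/7 + (27 - 1*6)/7 = -4/7 + (27 - 6)/7 = -4/7 + (1/7)*21 = -4/7 + 3 = 17/7)
b(-49)*D(A(-1)) = (4*(-49))*(17/7) = -196*17/7 = -476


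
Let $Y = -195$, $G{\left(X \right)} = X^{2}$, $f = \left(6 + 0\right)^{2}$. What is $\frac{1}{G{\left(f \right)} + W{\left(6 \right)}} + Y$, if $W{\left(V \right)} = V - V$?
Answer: $- \frac{252719}{1296} \approx -195.0$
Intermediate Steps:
$f = 36$ ($f = 6^{2} = 36$)
$W{\left(V \right)} = 0$
$\frac{1}{G{\left(f \right)} + W{\left(6 \right)}} + Y = \frac{1}{36^{2} + 0} - 195 = \frac{1}{1296 + 0} - 195 = \frac{1}{1296} - 195 = - \frac{252719}{1296}$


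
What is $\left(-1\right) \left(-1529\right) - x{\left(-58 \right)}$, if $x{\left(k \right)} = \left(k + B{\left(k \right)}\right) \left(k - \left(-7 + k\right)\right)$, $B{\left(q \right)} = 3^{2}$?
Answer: $1872$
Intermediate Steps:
$B{\left(q \right)} = 9$
$x{\left(k \right)} = 63 + 7 k$ ($x{\left(k \right)} = \left(k + 9\right) \left(k - \left(-7 + k\right)\right) = \left(9 + k\right) 7 = 63 + 7 k$)
$\left(-1\right) \left(-1529\right) - x{\left(-58 \right)} = \left(-1\right) \left(-1529\right) - \left(63 + 7 \left(-58\right)\right) = 1529 - \left(63 - 406\right) = 1529 - -343 = 1529 + 343 = 1872$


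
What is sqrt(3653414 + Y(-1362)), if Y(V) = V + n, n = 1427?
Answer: sqrt(3653479) ≈ 1911.4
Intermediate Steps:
Y(V) = 1427 + V (Y(V) = V + 1427 = 1427 + V)
sqrt(3653414 + Y(-1362)) = sqrt(3653414 + (1427 - 1362)) = sqrt(3653414 + 65) = sqrt(3653479)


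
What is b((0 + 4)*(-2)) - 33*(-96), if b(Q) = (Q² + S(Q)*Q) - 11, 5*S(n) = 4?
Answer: 16073/5 ≈ 3214.6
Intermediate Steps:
S(n) = ⅘ (S(n) = (⅕)*4 = ⅘)
b(Q) = -11 + Q² + 4*Q/5 (b(Q) = (Q² + 4*Q/5) - 11 = -11 + Q² + 4*Q/5)
b((0 + 4)*(-2)) - 33*(-96) = (-11 + ((0 + 4)*(-2))² + 4*((0 + 4)*(-2))/5) - 33*(-96) = (-11 + (4*(-2))² + 4*(4*(-2))/5) + 3168 = (-11 + (-8)² + (⅘)*(-8)) + 3168 = (-11 + 64 - 32/5) + 3168 = 233/5 + 3168 = 16073/5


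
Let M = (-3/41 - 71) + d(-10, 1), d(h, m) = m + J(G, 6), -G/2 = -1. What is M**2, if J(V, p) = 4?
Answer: 7338681/1681 ≈ 4365.7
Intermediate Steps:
G = 2 (G = -2*(-1) = 2)
d(h, m) = 4 + m (d(h, m) = m + 4 = 4 + m)
M = -2709/41 (M = (-3/41 - 71) + (4 + 1) = (-3*1/41 - 71) + 5 = (-3/41 - 71) + 5 = -2914/41 + 5 = -2709/41 ≈ -66.073)
M**2 = (-2709/41)**2 = 7338681/1681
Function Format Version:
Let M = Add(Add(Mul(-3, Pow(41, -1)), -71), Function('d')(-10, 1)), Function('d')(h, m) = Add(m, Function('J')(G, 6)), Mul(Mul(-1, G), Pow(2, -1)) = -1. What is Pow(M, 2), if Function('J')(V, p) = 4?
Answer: Rational(7338681, 1681) ≈ 4365.7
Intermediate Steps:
G = 2 (G = Mul(-2, -1) = 2)
Function('d')(h, m) = Add(4, m) (Function('d')(h, m) = Add(m, 4) = Add(4, m))
M = Rational(-2709, 41) (M = Add(Add(Mul(-3, Pow(41, -1)), -71), Add(4, 1)) = Add(Add(Mul(-3, Rational(1, 41)), -71), 5) = Add(Add(Rational(-3, 41), -71), 5) = Add(Rational(-2914, 41), 5) = Rational(-2709, 41) ≈ -66.073)
Pow(M, 2) = Pow(Rational(-2709, 41), 2) = Rational(7338681, 1681)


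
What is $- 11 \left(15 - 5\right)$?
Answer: $-110$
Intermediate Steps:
$- 11 \left(15 - 5\right) = \left(-11\right) 10 = -110$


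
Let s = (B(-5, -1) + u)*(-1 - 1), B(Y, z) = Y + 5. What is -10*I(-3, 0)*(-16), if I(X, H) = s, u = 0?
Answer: 0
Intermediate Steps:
B(Y, z) = 5 + Y
s = 0 (s = ((5 - 5) + 0)*(-1 - 1) = (0 + 0)*(-2) = 0*(-2) = 0)
I(X, H) = 0
-10*I(-3, 0)*(-16) = -10*0*(-16) = 0*(-16) = 0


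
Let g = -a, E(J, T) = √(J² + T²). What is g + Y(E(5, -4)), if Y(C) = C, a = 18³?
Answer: -5832 + √41 ≈ -5825.6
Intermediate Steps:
a = 5832
g = -5832 (g = -1*5832 = -5832)
g + Y(E(5, -4)) = -5832 + √(5² + (-4)²) = -5832 + √(25 + 16) = -5832 + √41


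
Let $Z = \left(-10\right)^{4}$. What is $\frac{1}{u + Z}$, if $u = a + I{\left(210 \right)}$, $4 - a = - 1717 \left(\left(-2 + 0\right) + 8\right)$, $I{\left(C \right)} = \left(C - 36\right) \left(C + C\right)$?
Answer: $\frac{1}{93386} \approx 1.0708 \cdot 10^{-5}$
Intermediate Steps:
$Z = 10000$
$I{\left(C \right)} = 2 C \left(-36 + C\right)$ ($I{\left(C \right)} = \left(-36 + C\right) 2 C = 2 C \left(-36 + C\right)$)
$a = 10306$ ($a = 4 - - 1717 \left(\left(-2 + 0\right) + 8\right) = 4 - - 1717 \left(-2 + 8\right) = 4 - \left(-1717\right) 6 = 4 - -10302 = 4 + 10302 = 10306$)
$u = 83386$ ($u = 10306 + 2 \cdot 210 \left(-36 + 210\right) = 10306 + 2 \cdot 210 \cdot 174 = 10306 + 73080 = 83386$)
$\frac{1}{u + Z} = \frac{1}{83386 + 10000} = \frac{1}{93386}$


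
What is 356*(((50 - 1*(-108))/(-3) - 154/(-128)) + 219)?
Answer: 2862863/48 ≈ 59643.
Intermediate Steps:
356*(((50 - 1*(-108))/(-3) - 154/(-128)) + 219) = 356*(((50 + 108)*(-1/3) - 154*(-1/128)) + 219) = 356*((158*(-1/3) + 77/64) + 219) = 356*((-158/3 + 77/64) + 219) = 356*(-9881/192 + 219) = 356*(32167/192) = 2862863/48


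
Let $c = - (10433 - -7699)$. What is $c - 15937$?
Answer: $-34069$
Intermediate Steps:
$c = -18132$ ($c = - (10433 + 7699) = \left(-1\right) 18132 = -18132$)
$c - 15937 = -18132 - 15937 = -34069$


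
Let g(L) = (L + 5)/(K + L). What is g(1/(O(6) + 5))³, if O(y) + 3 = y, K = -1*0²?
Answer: 68921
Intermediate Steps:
K = 0 (K = -1*0 = 0)
O(y) = -3 + y
g(L) = (5 + L)/L (g(L) = (L + 5)/(0 + L) = (5 + L)/L)
g(1/(O(6) + 5))³ = ((5 + 1/((-3 + 6) + 5))/(1/((-3 + 6) + 5)))³ = ((5 + 1/(3 + 5))/(1/(3 + 5)))³ = ((5 + 1/8)/(1/8))³ = ((5 + ⅛)/(⅛))³ = (8*(41/8))³ = 41³ = 68921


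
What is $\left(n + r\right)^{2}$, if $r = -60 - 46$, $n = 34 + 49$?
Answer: $529$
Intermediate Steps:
$n = 83$
$r = -106$
$\left(n + r\right)^{2} = \left(83 - 106\right)^{2} = \left(-23\right)^{2} = 529$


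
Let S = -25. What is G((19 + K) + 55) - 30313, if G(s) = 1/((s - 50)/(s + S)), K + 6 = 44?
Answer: -1879319/62 ≈ -30312.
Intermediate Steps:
K = 38 (K = -6 + 44 = 38)
G(s) = (-25 + s)/(-50 + s) (G(s) = 1/((s - 50)/(s - 25)) = 1/((-50 + s)/(-25 + s)) = (-25 + s)/(-50 + s))
G((19 + K) + 55) - 30313 = (-25 + ((19 + 38) + 55))/(-50 + ((19 + 38) + 55)) - 30313 = (-25 + (57 + 55))/(-50 + (57 + 55)) - 30313 = (-25 + 112)/(-50 + 112) - 30313 = 87/62 - 30313 = -1879319/62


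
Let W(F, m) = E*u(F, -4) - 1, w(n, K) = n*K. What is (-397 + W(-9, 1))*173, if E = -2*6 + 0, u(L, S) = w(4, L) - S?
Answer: -2422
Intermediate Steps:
w(n, K) = K*n
u(L, S) = -S + 4*L (u(L, S) = L*4 - S = 4*L - S = -S + 4*L)
E = -12 (E = -12 + 0 = -12)
W(F, m) = -49 - 48*F (W(F, m) = -12*(-1*(-4) + 4*F) - 1 = -12*(4 + 4*F) - 1 = (-48 - 48*F) - 1 = -49 - 48*F)
(-397 + W(-9, 1))*173 = (-397 + (-49 - 48*(-9)))*173 = (-397 + (-49 + 432))*173 = (-397 + 383)*173 = -14*173 = -2422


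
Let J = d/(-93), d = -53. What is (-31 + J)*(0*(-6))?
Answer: 0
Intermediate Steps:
J = 53/93 (J = -53/(-93) = -53*(-1/93) = 53/93 ≈ 0.56989)
(-31 + J)*(0*(-6)) = (-31 + 53/93)*(0*(-6)) = -2830/93*0 = 0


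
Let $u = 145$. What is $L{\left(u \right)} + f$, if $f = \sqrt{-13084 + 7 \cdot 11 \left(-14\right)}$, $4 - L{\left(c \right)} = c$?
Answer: $-141 + i \sqrt{14162} \approx -141.0 + 119.0 i$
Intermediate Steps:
$L{\left(c \right)} = 4 - c$
$f = i \sqrt{14162}$ ($f = \sqrt{-13084 + 77 \left(-14\right)} = \sqrt{-13084 - 1078} = \sqrt{-14162} = i \sqrt{14162} \approx 119.0 i$)
$L{\left(u \right)} + f = \left(4 - 145\right) + i \sqrt{14162} = -141 + i \sqrt{14162}$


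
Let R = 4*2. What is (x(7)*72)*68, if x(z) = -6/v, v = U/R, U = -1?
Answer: 235008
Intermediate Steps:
R = 8
v = -1/8 ≈ -0.12500
x(z) = 48 (x(z) = -6/(-1/8) = -6*(-8) = 48)
(x(7)*72)*68 = (48*72)*68 = 3456*68 = 235008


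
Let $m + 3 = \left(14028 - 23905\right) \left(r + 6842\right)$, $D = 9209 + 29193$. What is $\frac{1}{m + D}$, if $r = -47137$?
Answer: $\frac{1}{398032114} \approx 2.5124 \cdot 10^{-9}$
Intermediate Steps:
$D = 38402$
$m = 397993712$ ($m = -3 + \left(14028 - 23905\right) \left(-47137 + 6842\right) = -3 - -397993715 = -3 + 397993715 = 397993712$)
$\frac{1}{m + D} = \frac{1}{397993712 + 38402} = \frac{1}{398032114}$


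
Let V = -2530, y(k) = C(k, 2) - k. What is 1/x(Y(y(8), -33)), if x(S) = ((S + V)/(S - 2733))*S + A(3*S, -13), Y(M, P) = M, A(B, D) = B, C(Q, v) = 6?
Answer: -2735/21474 ≈ -0.12736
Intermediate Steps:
y(k) = 6 - k
x(S) = 3*S + S*(-2530 + S)/(-2733 + S) (x(S) = ((S - 2530)/(S - 2733))*S + 3*S = ((-2530 + S)/(-2733 + S))*S + 3*S = S*(-2530 + S)/(-2733 + S) + 3*S = 3*S + S*(-2530 + S)/(-2733 + S))
1/x(Y(y(8), -33)) = 1/((6 - 1*8)*(-10729 + 4*(6 - 1*8))/(-2733 + (6 - 1*8))) = 1/((6 - 8)*(-10729 + 4*(6 - 8))/(-2733 + (6 - 8))) = 1/(-2*(-10729 + 4*(-2))/(-2733 - 2)) = 1/(-2*(-10729 - 8)/(-2735)) = 1/(-2*(-1/2735)*(-10737)) = 1/(-21474/2735) = -2735/21474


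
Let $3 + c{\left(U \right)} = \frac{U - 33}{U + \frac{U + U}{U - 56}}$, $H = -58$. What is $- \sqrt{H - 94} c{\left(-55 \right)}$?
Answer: $\frac{1494 i \sqrt{38}}{545} \approx 16.898 i$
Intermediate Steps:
$c{\left(U \right)} = -3 + \frac{-33 + U}{U + \frac{2 U}{-56 + U}}$ ($c{\left(U \right)} = -3 + \frac{U - 33}{U + \frac{U + U}{U - 56}} = -3 + \frac{-33 + U}{U + \frac{2 U}{-56 + U}}$)
$- \sqrt{H - 94} c{\left(-55 \right)} = - \sqrt{-58 - 94} \frac{1848 - 2 \left(-55\right)^{2} + 73 \left(-55\right)}{\left(-55\right) \left(-54 - 55\right)} = - \sqrt{-152} \left(- \frac{1848 - 6050 - 4015}{55 \left(-109\right)}\right) = - 2 i \sqrt{38} \left(\left(- \frac{1}{55}\right) \left(- \frac{1}{109}\right) \left(1848 - 6050 - 4015\right)\right) = - 2 i \sqrt{38} \left(\left(- \frac{1}{55}\right) \left(- \frac{1}{109}\right) \left(-8217\right)\right) = - \frac{2 i \sqrt{38} \left(-747\right)}{545} = - \frac{\left(-1494\right) i \sqrt{38}}{545} = \frac{1494 i \sqrt{38}}{545}$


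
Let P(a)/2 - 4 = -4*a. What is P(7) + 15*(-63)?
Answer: -993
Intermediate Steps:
P(a) = 8 - 8*a (P(a) = 8 + 2*(-4*a) = 8 - 8*a)
P(7) + 15*(-63) = (8 - 8*7) + 15*(-63) = (8 - 56) - 945 = -48 - 945 = -993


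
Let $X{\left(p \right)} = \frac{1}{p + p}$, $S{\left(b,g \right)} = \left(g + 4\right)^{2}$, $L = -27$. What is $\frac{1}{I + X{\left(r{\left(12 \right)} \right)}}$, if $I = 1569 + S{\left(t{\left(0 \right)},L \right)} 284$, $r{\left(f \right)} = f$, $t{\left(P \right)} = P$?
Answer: $\frac{24}{3643321} \approx 6.5874 \cdot 10^{-6}$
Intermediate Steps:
$S{\left(b,g \right)} = \left(4 + g\right)^{2}$
$X{\left(p \right)} = \frac{1}{2 p}$
$I = 151805$ ($I = 1569 + \left(4 - 27\right)^{2} \cdot 284 = 1569 + \left(-23\right)^{2} \cdot 284 = 1569 + 529 \cdot 284 = 1569 + 150236 = 151805$)
$\frac{1}{I + X{\left(r{\left(12 \right)} \right)}} = \frac{1}{151805 + \frac{1}{2 \cdot 12}} = \frac{1}{151805 + \frac{1}{2} \cdot \frac{1}{12}} = \frac{1}{151805 + \frac{1}{24}} = \frac{1}{\frac{3643321}{24}} = \frac{24}{3643321}$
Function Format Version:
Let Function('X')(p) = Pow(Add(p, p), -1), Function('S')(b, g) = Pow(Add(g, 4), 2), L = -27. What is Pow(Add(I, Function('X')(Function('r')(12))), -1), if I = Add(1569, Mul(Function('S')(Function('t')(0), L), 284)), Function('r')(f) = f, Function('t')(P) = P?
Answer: Rational(24, 3643321) ≈ 6.5874e-6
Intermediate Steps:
Function('S')(b, g) = Pow(Add(4, g), 2)
Function('X')(p) = Mul(Rational(1, 2), Pow(p, -1)) (Function('X')(p) = Pow(Mul(2, p), -1) = Mul(Rational(1, 2), Pow(p, -1)))
I = 151805 (I = Add(1569, Mul(Pow(Add(4, -27), 2), 284)) = Add(1569, Mul(Pow(-23, 2), 284)) = Add(1569, Mul(529, 284)) = Add(1569, 150236) = 151805)
Pow(Add(I, Function('X')(Function('r')(12))), -1) = Pow(Add(151805, Mul(Rational(1, 2), Pow(12, -1))), -1) = Pow(Add(151805, Mul(Rational(1, 2), Rational(1, 12))), -1) = Pow(Add(151805, Rational(1, 24)), -1) = Pow(Rational(3643321, 24), -1) = Rational(24, 3643321)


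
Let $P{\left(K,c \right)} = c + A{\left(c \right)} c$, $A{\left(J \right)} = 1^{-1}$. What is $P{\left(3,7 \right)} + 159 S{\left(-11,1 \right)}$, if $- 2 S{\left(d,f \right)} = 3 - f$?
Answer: $-145$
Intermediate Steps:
$A{\left(J \right)} = 1$
$P{\left(K,c \right)} = 2 c$ ($P{\left(K,c \right)} = c + 1 c = c + c = 2 c$)
$S{\left(d,f \right)} = - \frac{3}{2} + \frac{f}{2}$ ($S{\left(d,f \right)} = - \frac{3 - f}{2} = - \frac{3}{2} + \frac{f}{2}$)
$P{\left(3,7 \right)} + 159 S{\left(-11,1 \right)} = 2 \cdot 7 + 159 \left(- \frac{3}{2} + \frac{1}{2} \cdot 1\right) = 14 + 159 \left(- \frac{3}{2} + \frac{1}{2}\right) = 14 + 159 \left(-1\right) = 14 - 159 = -145$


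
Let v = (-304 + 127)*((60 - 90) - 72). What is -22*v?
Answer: -397188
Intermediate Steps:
v = 18054 (v = -177*(-30 - 72) = -177*(-102) = 18054)
-22*v = -22*18054 = -397188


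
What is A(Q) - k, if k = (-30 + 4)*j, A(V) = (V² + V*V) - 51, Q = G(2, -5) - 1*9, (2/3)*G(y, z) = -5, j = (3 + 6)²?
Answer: 5199/2 ≈ 2599.5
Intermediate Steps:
j = 81 (j = 9² = 81)
G(y, z) = -15/2 (G(y, z) = (3/2)*(-5) = -15/2)
Q = -33/2 (Q = -15/2 - 1*9 = -15/2 - 9 = -33/2 ≈ -16.500)
A(V) = -51 + 2*V² (A(V) = (V² + V²) - 51 = 2*V² - 51 = -51 + 2*V²)
k = -2106 (k = (-30 + 4)*81 = -26*81 = -2106)
A(Q) - k = (-51 + 2*(-33/2)²) - 1*(-2106) = (-51 + 2*(1089/4)) + 2106 = (-51 + 1089/2) + 2106 = 987/2 + 2106 = 5199/2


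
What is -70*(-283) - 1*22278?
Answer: -2468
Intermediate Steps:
-70*(-283) - 1*22278 = 19810 - 22278 = -2468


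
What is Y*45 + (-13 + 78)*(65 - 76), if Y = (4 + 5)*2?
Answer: 95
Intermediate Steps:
Y = 18 (Y = 9*2 = 18)
Y*45 + (-13 + 78)*(65 - 76) = 18*45 + (-13 + 78)*(65 - 76) = 810 + 65*(-11) = 810 - 715 = 95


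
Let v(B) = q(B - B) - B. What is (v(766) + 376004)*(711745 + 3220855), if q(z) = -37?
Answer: 1475515452600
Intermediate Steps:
v(B) = -37 - B
(v(766) + 376004)*(711745 + 3220855) = ((-37 - 1*766) + 376004)*(711745 + 3220855) = ((-37 - 766) + 376004)*3932600 = (-803 + 376004)*3932600 = 375201*3932600 = 1475515452600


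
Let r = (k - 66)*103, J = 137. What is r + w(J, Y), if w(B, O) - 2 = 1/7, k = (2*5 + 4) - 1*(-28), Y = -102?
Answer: -17289/7 ≈ -2469.9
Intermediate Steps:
k = 42 (k = (10 + 4) + 28 = 14 + 28 = 42)
w(B, O) = 15/7 (w(B, O) = 2 + 1/7 = 15/7)
r = -2472 (r = (42 - 66)*103 = -24*103 = -2472)
r + w(J, Y) = -2472 + 15/7 = -17289/7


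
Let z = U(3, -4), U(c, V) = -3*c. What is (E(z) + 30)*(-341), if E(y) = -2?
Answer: -9548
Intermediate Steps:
z = -9 (z = -3*3 = -9)
(E(z) + 30)*(-341) = (-2 + 30)*(-341) = 28*(-341) = -9548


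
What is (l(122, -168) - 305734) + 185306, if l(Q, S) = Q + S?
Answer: -120474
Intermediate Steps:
(l(122, -168) - 305734) + 185306 = ((122 - 168) - 305734) + 185306 = (-46 - 305734) + 185306 = -305780 + 185306 = -120474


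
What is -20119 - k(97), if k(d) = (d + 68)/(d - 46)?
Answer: -342078/17 ≈ -20122.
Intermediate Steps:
k(d) = (68 + d)/(-46 + d)
-20119 - k(97) = -20119 - (68 + 97)/(-46 + 97) = -20119 - 165/51 = -20119 - 1*55/17 = -20119 - 55/17 = -342078/17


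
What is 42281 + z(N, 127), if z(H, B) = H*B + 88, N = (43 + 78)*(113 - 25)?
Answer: 1394665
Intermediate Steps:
N = 10648 (N = 121*88 = 10648)
z(H, B) = 88 + B*H (z(H, B) = B*H + 88 = 88 + B*H)
42281 + z(N, 127) = 42281 + (88 + 127*10648) = 42281 + (88 + 1352296) = 42281 + 1352384 = 1394665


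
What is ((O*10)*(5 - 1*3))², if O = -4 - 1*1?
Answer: 10000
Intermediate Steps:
O = -5 (O = -4 - 1 = -5)
((O*10)*(5 - 1*3))² = ((-5*10)*(5 - 1*3))² = (-50*(5 - 3))² = (-50*2)² = (-100)² = 10000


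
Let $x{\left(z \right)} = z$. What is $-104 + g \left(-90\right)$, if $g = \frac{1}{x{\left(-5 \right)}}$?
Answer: $-86$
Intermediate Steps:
$g = - \frac{1}{5}$ ($g = \frac{1}{-5} = - \frac{1}{5} \approx -0.2$)
$-104 + g \left(-90\right) = -104 - -18 = -104 + 18 = -86$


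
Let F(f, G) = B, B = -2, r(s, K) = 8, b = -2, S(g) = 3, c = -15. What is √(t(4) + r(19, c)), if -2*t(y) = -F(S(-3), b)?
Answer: √7 ≈ 2.6458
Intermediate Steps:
F(f, G) = -2
t(y) = -1 (t(y) = -(-1)*(-2)/2 = -½*2 = -1)
√(t(4) + r(19, c)) = √(-1 + 8) = √7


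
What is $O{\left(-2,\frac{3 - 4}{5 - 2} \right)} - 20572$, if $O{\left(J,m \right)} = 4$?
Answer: $-20568$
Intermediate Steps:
$O{\left(-2,\frac{3 - 4}{5 - 2} \right)} - 20572 = 4 - 20572 = -20568$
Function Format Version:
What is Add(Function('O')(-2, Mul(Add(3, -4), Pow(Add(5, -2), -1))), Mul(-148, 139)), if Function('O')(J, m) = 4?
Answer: -20568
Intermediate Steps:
Add(Function('O')(-2, Mul(Add(3, -4), Pow(Add(5, -2), -1))), Mul(-148, 139)) = Add(4, Mul(-148, 139)) = Add(4, -20572) = -20568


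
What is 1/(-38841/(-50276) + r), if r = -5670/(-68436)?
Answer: 95574676/81755211 ≈ 1.1690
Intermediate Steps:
r = 315/3802 (r = -5670*(-1/68436) = 315/3802 ≈ 0.082851)
1/(-38841/(-50276) + r) = 1/(-38841/(-50276) + 315/3802) = 1/(-38841*(-1/50276) + 315/3802) = 1/(38841/50276 + 315/3802) = 1/(81755211/95574676) = 95574676/81755211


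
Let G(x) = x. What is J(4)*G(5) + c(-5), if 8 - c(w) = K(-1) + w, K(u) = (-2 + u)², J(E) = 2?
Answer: 14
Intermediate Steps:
c(w) = -1 - w (c(w) = 8 - ((-2 - 1)² + w) = 8 - ((-3)² + w) = 8 - (9 + w) = 8 + (-9 - w) = -1 - w)
J(4)*G(5) + c(-5) = 2*5 + (-1 - 1*(-5)) = 10 + (-1 + 5) = 10 + 4 = 14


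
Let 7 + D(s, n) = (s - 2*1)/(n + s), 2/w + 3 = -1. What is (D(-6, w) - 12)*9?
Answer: -2079/13 ≈ -159.92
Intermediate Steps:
w = -½ (w = 2/(-3 - 1) = 2/(-4) = 2*(-¼) = -½ ≈ -0.50000)
D(s, n) = -7 + (-2 + s)/(n + s) (D(s, n) = -7 + (s - 2*1)/(n + s) = -7 + (s - 2)/(n + s) = -7 + (-2 + s)/(n + s))
(D(-6, w) - 12)*9 = ((-2 - 7*(-½) - 6*(-6))/(-½ - 6) - 12)*9 = ((-2 + 7/2 + 36)/(-13/2) - 12)*9 = (-2/13*75/2 - 12)*9 = (-75/13 - 12)*9 = -231/13*9 = -2079/13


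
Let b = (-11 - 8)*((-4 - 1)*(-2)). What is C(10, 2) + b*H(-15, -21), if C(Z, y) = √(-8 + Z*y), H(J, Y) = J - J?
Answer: 2*√3 ≈ 3.4641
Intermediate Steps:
H(J, Y) = 0
b = -190 (b = -(-95)*(-2) = -19*10 = -190)
C(10, 2) + b*H(-15, -21) = √(-8 + 10*2) - 190*0 = √(-8 + 20) + 0 = √12 + 0 = 2*√3 + 0 = 2*√3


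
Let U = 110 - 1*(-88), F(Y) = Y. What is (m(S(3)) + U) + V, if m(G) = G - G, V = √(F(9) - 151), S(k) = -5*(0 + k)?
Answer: 198 + I*√142 ≈ 198.0 + 11.916*I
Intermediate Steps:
S(k) = -5*k
V = I*√142 (V = √(9 - 151) = √(-142) = I*√142 ≈ 11.916*I)
U = 198 (U = 110 + 88 = 198)
m(G) = 0
(m(S(3)) + U) + V = (0 + 198) + I*√142 = 198 + I*√142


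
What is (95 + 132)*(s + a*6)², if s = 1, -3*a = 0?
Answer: 227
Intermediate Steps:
a = 0 (a = -⅓*0 = 0)
(95 + 132)*(s + a*6)² = (95 + 132)*(1 + 0*6)² = 227*(1 + 0)² = 227*1² = 227*1 = 227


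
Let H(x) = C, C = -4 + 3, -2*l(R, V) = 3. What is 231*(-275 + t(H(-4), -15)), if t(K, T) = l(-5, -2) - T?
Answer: -120813/2 ≈ -60407.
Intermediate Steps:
l(R, V) = -3/2 (l(R, V) = -½*3 = -3/2)
C = -1
H(x) = -1
t(K, T) = -3/2 - T
231*(-275 + t(H(-4), -15)) = 231*(-275 + (-3/2 - 1*(-15))) = 231*(-275 + (-3/2 + 15)) = 231*(-275 + 27/2) = 231*(-523/2) = -120813/2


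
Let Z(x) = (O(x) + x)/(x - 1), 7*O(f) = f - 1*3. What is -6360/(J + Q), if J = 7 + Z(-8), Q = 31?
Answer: -400680/2461 ≈ -162.81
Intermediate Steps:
O(f) = -3/7 + f/7 (O(f) = (f - 1*3)/7 = (f - 3)/7 = (-3 + f)/7 = -3/7 + f/7)
Z(x) = (-3/7 + 8*x/7)/(-1 + x) (Z(x) = ((-3/7 + x/7) + x)/(x - 1) = (-3/7 + 8*x/7)/(-1 + x))
J = 508/63 (J = 7 + (-3 + 8*(-8))/(7*(-1 - 8)) = 7 + (⅐)*(-3 - 64)/(-9) = 7 + (⅐)*(-⅑)*(-67) = 7 + 67/63 = 508/63 ≈ 8.0635)
-6360/(J + Q) = -6360/(508/63 + 31) = -6360/2461/63 = -6360*63/2461 = -400680/2461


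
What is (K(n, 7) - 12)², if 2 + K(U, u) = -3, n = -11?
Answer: 289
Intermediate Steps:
K(U, u) = -5 (K(U, u) = -2 - 3 = -5)
(K(n, 7) - 12)² = (-5 - 12)² = (-17)² = 289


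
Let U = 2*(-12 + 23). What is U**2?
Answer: 484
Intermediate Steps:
U = 22 (U = 2*11 = 22)
U**2 = 22**2 = 484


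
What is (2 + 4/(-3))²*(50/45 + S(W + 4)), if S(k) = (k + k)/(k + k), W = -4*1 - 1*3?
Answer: 76/81 ≈ 0.93827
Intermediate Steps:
W = -7 (W = -4 - 3 = -7)
S(k) = 1 (S(k) = (2*k)/((2*k)) = (2*k)*(1/(2*k)) = 1)
(2 + 4/(-3))²*(50/45 + S(W + 4)) = (2 + 4/(-3))²*(50/45 + 1) = (2 + 4*(-⅓))²*(50*(1/45) + 1) = (2 - 4/3)²*(10/9 + 1) = (⅔)²*(19/9) = (4/9)*(19/9) = 76/81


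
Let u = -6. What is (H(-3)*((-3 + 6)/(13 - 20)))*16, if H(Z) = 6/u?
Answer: 48/7 ≈ 6.8571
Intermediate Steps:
H(Z) = -1 (H(Z) = 6/(-6) = 6*(-⅙) = -1)
(H(-3)*((-3 + 6)/(13 - 20)))*16 = -(-3 + 6)/(13 - 20)*16 = -3/(-7)*16 = -3*(-1)/7*16 = -1*(-3/7)*16 = (3/7)*16 = 48/7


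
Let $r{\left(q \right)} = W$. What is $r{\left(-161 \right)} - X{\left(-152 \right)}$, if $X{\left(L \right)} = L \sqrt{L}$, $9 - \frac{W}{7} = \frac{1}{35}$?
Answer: $\frac{314}{5} + 304 i \sqrt{38} \approx 62.8 + 1874.0 i$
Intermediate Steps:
$W = \frac{314}{5}$ ($W = 63 - \frac{7}{35} = 63 - \frac{1}{5} = \frac{314}{5} \approx 62.8$)
$r{\left(q \right)} = \frac{314}{5}$
$X{\left(L \right)} = L^{\frac{3}{2}}$
$r{\left(-161 \right)} - X{\left(-152 \right)} = \frac{314}{5} - \left(-152\right)^{\frac{3}{2}} = \frac{314}{5} - - 304 i \sqrt{38} = \frac{314}{5} + 304 i \sqrt{38}$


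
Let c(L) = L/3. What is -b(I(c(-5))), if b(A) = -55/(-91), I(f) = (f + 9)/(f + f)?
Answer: -55/91 ≈ -0.60440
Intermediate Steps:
c(L) = L/3 (c(L) = L*(1/3) = L/3)
I(f) = (9 + f)/(2*f) (I(f) = (9 + f)/((2*f)) = (9 + f)*(1/(2*f)) = (9 + f)/(2*f))
b(A) = 55/91 (b(A) = -55*(-1/91) = 55/91)
-b(I(c(-5))) = -1*55/91 = -55/91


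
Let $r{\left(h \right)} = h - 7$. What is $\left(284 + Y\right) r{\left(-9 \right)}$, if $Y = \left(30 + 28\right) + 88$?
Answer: $-6880$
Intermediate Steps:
$r{\left(h \right)} = -7 + h$
$Y = 146$ ($Y = 58 + 88 = 146$)
$\left(284 + Y\right) r{\left(-9 \right)} = \left(284 + 146\right) \left(-7 - 9\right) = 430 \left(-16\right) = -6880$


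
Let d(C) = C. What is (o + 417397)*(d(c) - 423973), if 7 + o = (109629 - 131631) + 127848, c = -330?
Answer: -222010604508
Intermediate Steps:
o = 105839 (o = -7 + ((109629 - 131631) + 127848) = -7 + (-22002 + 127848) = -7 + 105846 = 105839)
(o + 417397)*(d(c) - 423973) = (105839 + 417397)*(-330 - 423973) = 523236*(-424303) = -222010604508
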